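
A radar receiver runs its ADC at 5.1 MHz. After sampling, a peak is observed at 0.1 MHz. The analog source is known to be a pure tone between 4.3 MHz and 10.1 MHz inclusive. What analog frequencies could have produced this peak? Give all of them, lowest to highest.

Frequencies that alias to 0.1 MHz are k·fs ± 0.1 MHz for integer k ≥ 0.
k=0: 0.1 MHz.
k=1: 5 MHz, 5.2 MHz.
k=2: 10.1 MHz, 10.3 MHz.
k=3: 15.2 MHz, 15.4 MHz.
Within [4.3 MHz, 10.1 MHz]: 5 MHz, 5.2 MHz, 10.1 MHz.

5 MHz, 5.2 MHz, 10.1 MHz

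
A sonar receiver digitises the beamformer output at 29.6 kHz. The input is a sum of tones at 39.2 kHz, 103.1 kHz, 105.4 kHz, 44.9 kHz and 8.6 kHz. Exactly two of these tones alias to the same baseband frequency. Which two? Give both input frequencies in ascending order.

44.9 kHz, 103.1 kHz

fs/2 = 14.8 kHz.
39.2 kHz mod fs = 9.6 kHz.
9.6 kHz ≤ fs/2 = 14.8 kHz, appears at 9.6 kHz.
103.1 kHz mod fs = 14.3 kHz.
14.3 kHz ≤ fs/2 = 14.8 kHz, appears at 14.3 kHz.
105.4 kHz mod fs = 16.6 kHz.
16.6 kHz > fs/2 = 14.8 kHz, folds to fs − 16.6 kHz = 13 kHz.
44.9 kHz mod fs = 15.3 kHz.
15.3 kHz > fs/2 = 14.8 kHz, folds to fs − 15.3 kHz = 14.3 kHz.
8.6 kHz ≤ fs/2 = 14.8 kHz, passes unchanged.
44.9 kHz and 103.1 kHz both map to 14.3 kHz.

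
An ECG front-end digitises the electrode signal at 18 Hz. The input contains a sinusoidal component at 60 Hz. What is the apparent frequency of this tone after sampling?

60 Hz mod fs = 6 Hz.
6 Hz ≤ fs/2 = 9 Hz, appears at 6 Hz.

6 Hz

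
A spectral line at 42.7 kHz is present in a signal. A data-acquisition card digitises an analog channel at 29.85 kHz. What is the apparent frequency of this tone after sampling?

42.7 kHz mod fs = 12.85 kHz.
12.85 kHz ≤ fs/2 = 14.925 kHz, appears at 12.85 kHz.

12.85 kHz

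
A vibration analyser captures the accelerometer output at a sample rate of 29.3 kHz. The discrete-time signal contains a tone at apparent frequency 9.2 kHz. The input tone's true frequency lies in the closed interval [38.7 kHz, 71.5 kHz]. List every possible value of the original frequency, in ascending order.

Frequencies that alias to 9.2 kHz are k·fs ± 9.2 kHz for integer k ≥ 0.
k=0: 9.2 kHz.
k=1: 20.1 kHz, 38.5 kHz.
k=2: 49.4 kHz, 67.8 kHz.
k=3: 78.7 kHz, 97.1 kHz.
Within [38.7 kHz, 71.5 kHz]: 49.4 kHz, 67.8 kHz.

49.4 kHz, 67.8 kHz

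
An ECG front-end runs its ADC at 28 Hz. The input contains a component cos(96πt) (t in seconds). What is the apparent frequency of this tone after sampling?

ω = 96π rad/s → f = ω/(2π) = 48 Hz.
48 Hz mod fs = 20 Hz.
20 Hz > fs/2 = 14 Hz, folds to fs − 20 Hz = 8 Hz.

8 Hz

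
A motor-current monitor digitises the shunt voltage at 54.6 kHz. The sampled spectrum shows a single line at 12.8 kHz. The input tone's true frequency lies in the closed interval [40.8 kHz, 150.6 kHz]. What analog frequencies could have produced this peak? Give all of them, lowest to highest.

Frequencies that alias to 12.8 kHz are k·fs ± 12.8 kHz for integer k ≥ 0.
k=0: 12.8 kHz.
k=1: 41.8 kHz, 67.4 kHz.
k=2: 96.4 kHz, 122 kHz.
k=3: 151 kHz, 176.6 kHz.
Within [40.8 kHz, 150.6 kHz]: 41.8 kHz, 67.4 kHz, 96.4 kHz, 122 kHz.

41.8 kHz, 67.4 kHz, 96.4 kHz, 122 kHz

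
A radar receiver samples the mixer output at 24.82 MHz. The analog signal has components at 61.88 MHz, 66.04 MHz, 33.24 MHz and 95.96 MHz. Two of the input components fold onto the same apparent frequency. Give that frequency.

8.42 MHz

fs/2 = 12.41 MHz.
61.88 MHz mod fs = 12.24 MHz.
12.24 MHz ≤ fs/2 = 12.41 MHz, appears at 12.24 MHz.
66.04 MHz mod fs = 16.4 MHz.
16.4 MHz > fs/2 = 12.41 MHz, folds to fs − 16.4 MHz = 8.42 MHz.
33.24 MHz mod fs = 8.42 MHz.
8.42 MHz ≤ fs/2 = 12.41 MHz, appears at 8.42 MHz.
95.96 MHz mod fs = 21.5 MHz.
21.5 MHz > fs/2 = 12.41 MHz, folds to fs − 21.5 MHz = 3.32 MHz.
33.24 MHz and 66.04 MHz both map to 8.42 MHz.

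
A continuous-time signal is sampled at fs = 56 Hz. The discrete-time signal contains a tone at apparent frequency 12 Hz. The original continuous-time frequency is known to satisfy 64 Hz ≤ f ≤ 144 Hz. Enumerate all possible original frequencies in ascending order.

Frequencies that alias to 12 Hz are k·fs ± 12 Hz for integer k ≥ 0.
k=0: 12 Hz.
k=1: 44 Hz, 68 Hz.
k=2: 100 Hz, 124 Hz.
k=3: 156 Hz, 180 Hz.
Within [64 Hz, 144 Hz]: 68 Hz, 100 Hz, 124 Hz.

68 Hz, 100 Hz, 124 Hz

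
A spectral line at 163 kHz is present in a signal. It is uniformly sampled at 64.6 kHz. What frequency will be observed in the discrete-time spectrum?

30.8 kHz

163 kHz mod fs = 33.8 kHz.
33.8 kHz > fs/2 = 32.3 kHz, folds to fs − 33.8 kHz = 30.8 kHz.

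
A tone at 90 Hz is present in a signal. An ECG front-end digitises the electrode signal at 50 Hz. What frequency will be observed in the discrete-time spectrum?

90 Hz mod fs = 40 Hz.
40 Hz > fs/2 = 25 Hz, folds to fs − 40 Hz = 10 Hz.

10 Hz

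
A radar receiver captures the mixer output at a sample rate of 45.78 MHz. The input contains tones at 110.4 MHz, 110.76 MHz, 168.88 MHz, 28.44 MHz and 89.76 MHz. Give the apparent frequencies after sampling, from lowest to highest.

fs/2 = 22.89 MHz.
110.4 MHz mod fs = 18.84 MHz.
18.84 MHz ≤ fs/2 = 22.89 MHz, appears at 18.84 MHz.
110.76 MHz mod fs = 19.2 MHz.
19.2 MHz ≤ fs/2 = 22.89 MHz, appears at 19.2 MHz.
168.88 MHz mod fs = 31.54 MHz.
31.54 MHz > fs/2 = 22.89 MHz, folds to fs − 31.54 MHz = 14.24 MHz.
28.44 MHz > fs/2 = 22.89 MHz, folds to fs − 28.44 MHz = 17.34 MHz.
89.76 MHz mod fs = 43.98 MHz.
43.98 MHz > fs/2 = 22.89 MHz, folds to fs − 43.98 MHz = 1.8 MHz.
Distinct values: {1.8 MHz, 14.24 MHz, 17.34 MHz, 18.84 MHz, 19.2 MHz}.

1.8 MHz, 14.24 MHz, 17.34 MHz, 18.84 MHz, 19.2 MHz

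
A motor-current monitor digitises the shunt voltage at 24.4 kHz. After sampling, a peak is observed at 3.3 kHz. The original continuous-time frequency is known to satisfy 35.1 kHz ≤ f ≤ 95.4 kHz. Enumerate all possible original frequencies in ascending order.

Frequencies that alias to 3.3 kHz are k·fs ± 3.3 kHz for integer k ≥ 0.
k=0: 3.3 kHz.
k=1: 21.1 kHz, 27.7 kHz.
k=2: 45.5 kHz, 52.1 kHz.
k=3: 69.9 kHz, 76.5 kHz.
k=4: 94.3 kHz, 100.9 kHz.
k=5: 118.7 kHz, 125.3 kHz.
Within [35.1 kHz, 95.4 kHz]: 45.5 kHz, 52.1 kHz, 69.9 kHz, 76.5 kHz, 94.3 kHz.

45.5 kHz, 52.1 kHz, 69.9 kHz, 76.5 kHz, 94.3 kHz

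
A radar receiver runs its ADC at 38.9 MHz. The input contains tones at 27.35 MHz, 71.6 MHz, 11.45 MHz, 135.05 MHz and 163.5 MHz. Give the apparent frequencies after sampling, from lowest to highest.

6.2 MHz, 7.9 MHz, 11.45 MHz, 11.55 MHz, 18.35 MHz

fs/2 = 19.45 MHz.
27.35 MHz > fs/2 = 19.45 MHz, folds to fs − 27.35 MHz = 11.55 MHz.
71.6 MHz mod fs = 32.7 MHz.
32.7 MHz > fs/2 = 19.45 MHz, folds to fs − 32.7 MHz = 6.2 MHz.
11.45 MHz ≤ fs/2 = 19.45 MHz, passes unchanged.
135.05 MHz mod fs = 18.35 MHz.
18.35 MHz ≤ fs/2 = 19.45 MHz, appears at 18.35 MHz.
163.5 MHz mod fs = 7.9 MHz.
7.9 MHz ≤ fs/2 = 19.45 MHz, appears at 7.9 MHz.
Distinct values: {6.2 MHz, 7.9 MHz, 11.45 MHz, 11.55 MHz, 18.35 MHz}.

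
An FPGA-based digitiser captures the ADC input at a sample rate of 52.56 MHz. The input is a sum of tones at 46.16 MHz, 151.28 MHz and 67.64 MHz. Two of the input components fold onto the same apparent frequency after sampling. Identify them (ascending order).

46.16 MHz, 151.28 MHz

fs/2 = 26.28 MHz.
46.16 MHz > fs/2 = 26.28 MHz, folds to fs − 46.16 MHz = 6.4 MHz.
151.28 MHz mod fs = 46.16 MHz.
46.16 MHz > fs/2 = 26.28 MHz, folds to fs − 46.16 MHz = 6.4 MHz.
67.64 MHz mod fs = 15.08 MHz.
15.08 MHz ≤ fs/2 = 26.28 MHz, appears at 15.08 MHz.
46.16 MHz and 151.28 MHz both map to 6.4 MHz.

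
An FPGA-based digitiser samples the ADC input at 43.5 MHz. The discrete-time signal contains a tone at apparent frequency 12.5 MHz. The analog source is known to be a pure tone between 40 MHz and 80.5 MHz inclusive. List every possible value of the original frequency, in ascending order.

56 MHz, 74.5 MHz

Frequencies that alias to 12.5 MHz are k·fs ± 12.5 MHz for integer k ≥ 0.
k=0: 12.5 MHz.
k=1: 31 MHz, 56 MHz.
k=2: 74.5 MHz, 99.5 MHz.
k=3: 118 MHz, 143 MHz.
Within [40 MHz, 80.5 MHz]: 56 MHz, 74.5 MHz.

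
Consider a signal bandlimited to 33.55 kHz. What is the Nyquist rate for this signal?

Nyquist rate = 2 × 33.55 kHz = 67.1 kHz.

67.1 kHz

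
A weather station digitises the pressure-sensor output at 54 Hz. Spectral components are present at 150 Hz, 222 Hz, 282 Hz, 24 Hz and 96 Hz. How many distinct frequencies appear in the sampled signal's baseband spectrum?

fs/2 = 27 Hz.
150 Hz mod fs = 42 Hz.
42 Hz > fs/2 = 27 Hz, folds to fs − 42 Hz = 12 Hz.
222 Hz mod fs = 6 Hz.
6 Hz ≤ fs/2 = 27 Hz, appears at 6 Hz.
282 Hz mod fs = 12 Hz.
12 Hz ≤ fs/2 = 27 Hz, appears at 12 Hz.
24 Hz ≤ fs/2 = 27 Hz, passes unchanged.
96 Hz mod fs = 42 Hz.
42 Hz > fs/2 = 27 Hz, folds to fs − 42 Hz = 12 Hz.
Distinct values: {6 Hz, 12 Hz, 24 Hz} → 3.

3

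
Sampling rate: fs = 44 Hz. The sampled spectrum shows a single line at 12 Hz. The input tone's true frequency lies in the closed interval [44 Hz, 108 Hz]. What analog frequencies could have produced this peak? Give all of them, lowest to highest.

Frequencies that alias to 12 Hz are k·fs ± 12 Hz for integer k ≥ 0.
k=0: 12 Hz.
k=1: 32 Hz, 56 Hz.
k=2: 76 Hz, 100 Hz.
k=3: 120 Hz, 144 Hz.
Within [44 Hz, 108 Hz]: 56 Hz, 76 Hz, 100 Hz.

56 Hz, 76 Hz, 100 Hz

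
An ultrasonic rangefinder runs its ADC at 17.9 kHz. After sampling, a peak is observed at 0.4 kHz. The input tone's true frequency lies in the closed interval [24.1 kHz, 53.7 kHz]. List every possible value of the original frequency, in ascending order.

35.4 kHz, 36.2 kHz, 53.3 kHz

Frequencies that alias to 0.4 kHz are k·fs ± 0.4 kHz for integer k ≥ 0.
k=0: 0.4 kHz.
k=1: 17.5 kHz, 18.3 kHz.
k=2: 35.4 kHz, 36.2 kHz.
k=3: 53.3 kHz, 54.1 kHz.
k=4: 71.2 kHz, 72 kHz.
Within [24.1 kHz, 53.7 kHz]: 35.4 kHz, 36.2 kHz, 53.3 kHz.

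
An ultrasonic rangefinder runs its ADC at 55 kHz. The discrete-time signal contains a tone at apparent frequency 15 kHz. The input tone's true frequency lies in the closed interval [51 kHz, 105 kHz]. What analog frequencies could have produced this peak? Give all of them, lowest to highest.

70 kHz, 95 kHz

Frequencies that alias to 15 kHz are k·fs ± 15 kHz for integer k ≥ 0.
k=0: 15 kHz.
k=1: 40 kHz, 70 kHz.
k=2: 95 kHz, 125 kHz.
k=3: 150 kHz, 180 kHz.
Within [51 kHz, 105 kHz]: 70 kHz, 95 kHz.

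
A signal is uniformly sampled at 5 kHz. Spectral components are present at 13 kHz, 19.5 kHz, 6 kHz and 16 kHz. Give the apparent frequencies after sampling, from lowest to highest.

0.5 kHz, 1 kHz, 2 kHz

fs/2 = 2.5 kHz.
13 kHz mod fs = 3 kHz.
3 kHz > fs/2 = 2.5 kHz, folds to fs − 3 kHz = 2 kHz.
19.5 kHz mod fs = 4.5 kHz.
4.5 kHz > fs/2 = 2.5 kHz, folds to fs − 4.5 kHz = 0.5 kHz.
6 kHz mod fs = 1 kHz.
1 kHz ≤ fs/2 = 2.5 kHz, appears at 1 kHz.
16 kHz mod fs = 1 kHz.
1 kHz ≤ fs/2 = 2.5 kHz, appears at 1 kHz.
Distinct values: {0.5 kHz, 1 kHz, 2 kHz}.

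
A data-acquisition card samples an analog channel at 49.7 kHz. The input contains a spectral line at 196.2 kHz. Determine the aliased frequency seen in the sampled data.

196.2 kHz mod fs = 47.1 kHz.
47.1 kHz > fs/2 = 24.85 kHz, folds to fs − 47.1 kHz = 2.6 kHz.

2.6 kHz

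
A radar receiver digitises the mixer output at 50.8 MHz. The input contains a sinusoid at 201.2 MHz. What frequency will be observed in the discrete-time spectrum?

201.2 MHz mod fs = 48.8 MHz.
48.8 MHz > fs/2 = 25.4 MHz, folds to fs − 48.8 MHz = 2 MHz.

2 MHz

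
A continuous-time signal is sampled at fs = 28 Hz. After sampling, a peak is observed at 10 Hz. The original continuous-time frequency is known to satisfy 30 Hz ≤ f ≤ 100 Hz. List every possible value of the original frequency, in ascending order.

Frequencies that alias to 10 Hz are k·fs ± 10 Hz for integer k ≥ 0.
k=0: 10 Hz.
k=1: 18 Hz, 38 Hz.
k=2: 46 Hz, 66 Hz.
k=3: 74 Hz, 94 Hz.
k=4: 102 Hz, 122 Hz.
Within [30 Hz, 100 Hz]: 38 Hz, 46 Hz, 66 Hz, 74 Hz, 94 Hz.

38 Hz, 46 Hz, 66 Hz, 74 Hz, 94 Hz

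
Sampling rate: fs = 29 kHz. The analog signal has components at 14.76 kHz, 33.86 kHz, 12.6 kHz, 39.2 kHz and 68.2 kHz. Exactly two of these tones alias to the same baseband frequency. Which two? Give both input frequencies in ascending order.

fs/2 = 14.5 kHz.
14.76 kHz > fs/2 = 14.5 kHz, folds to fs − 14.76 kHz = 14.24 kHz.
33.86 kHz mod fs = 4.86 kHz.
4.86 kHz ≤ fs/2 = 14.5 kHz, appears at 4.86 kHz.
12.6 kHz ≤ fs/2 = 14.5 kHz, passes unchanged.
39.2 kHz mod fs = 10.2 kHz.
10.2 kHz ≤ fs/2 = 14.5 kHz, appears at 10.2 kHz.
68.2 kHz mod fs = 10.2 kHz.
10.2 kHz ≤ fs/2 = 14.5 kHz, appears at 10.2 kHz.
39.2 kHz and 68.2 kHz both map to 10.2 kHz.

39.2 kHz, 68.2 kHz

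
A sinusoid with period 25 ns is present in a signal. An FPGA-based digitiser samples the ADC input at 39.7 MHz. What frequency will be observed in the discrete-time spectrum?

T = 25 ns → f = 1/T = 40 MHz.
40 MHz mod fs = 0.3 MHz.
0.3 MHz ≤ fs/2 = 19.85 MHz, appears at 0.3 MHz.

0.3 MHz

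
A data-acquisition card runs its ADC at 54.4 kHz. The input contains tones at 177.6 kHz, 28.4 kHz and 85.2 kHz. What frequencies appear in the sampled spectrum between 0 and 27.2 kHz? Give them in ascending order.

14.4 kHz, 23.6 kHz, 26 kHz

fs/2 = 27.2 kHz.
177.6 kHz mod fs = 14.4 kHz.
14.4 kHz ≤ fs/2 = 27.2 kHz, appears at 14.4 kHz.
28.4 kHz > fs/2 = 27.2 kHz, folds to fs − 28.4 kHz = 26 kHz.
85.2 kHz mod fs = 30.8 kHz.
30.8 kHz > fs/2 = 27.2 kHz, folds to fs − 30.8 kHz = 23.6 kHz.
Distinct values: {14.4 kHz, 23.6 kHz, 26 kHz}.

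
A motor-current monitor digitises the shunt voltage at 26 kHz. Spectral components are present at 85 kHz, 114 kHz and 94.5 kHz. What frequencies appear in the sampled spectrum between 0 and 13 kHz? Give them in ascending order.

fs/2 = 13 kHz.
85 kHz mod fs = 7 kHz.
7 kHz ≤ fs/2 = 13 kHz, appears at 7 kHz.
114 kHz mod fs = 10 kHz.
10 kHz ≤ fs/2 = 13 kHz, appears at 10 kHz.
94.5 kHz mod fs = 16.5 kHz.
16.5 kHz > fs/2 = 13 kHz, folds to fs − 16.5 kHz = 9.5 kHz.
Distinct values: {7 kHz, 9.5 kHz, 10 kHz}.

7 kHz, 9.5 kHz, 10 kHz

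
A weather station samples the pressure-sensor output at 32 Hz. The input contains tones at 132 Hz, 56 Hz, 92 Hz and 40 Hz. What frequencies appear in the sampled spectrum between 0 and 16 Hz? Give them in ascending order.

4 Hz, 8 Hz

fs/2 = 16 Hz.
132 Hz mod fs = 4 Hz.
4 Hz ≤ fs/2 = 16 Hz, appears at 4 Hz.
56 Hz mod fs = 24 Hz.
24 Hz > fs/2 = 16 Hz, folds to fs − 24 Hz = 8 Hz.
92 Hz mod fs = 28 Hz.
28 Hz > fs/2 = 16 Hz, folds to fs − 28 Hz = 4 Hz.
40 Hz mod fs = 8 Hz.
8 Hz ≤ fs/2 = 16 Hz, appears at 8 Hz.
Distinct values: {4 Hz, 8 Hz}.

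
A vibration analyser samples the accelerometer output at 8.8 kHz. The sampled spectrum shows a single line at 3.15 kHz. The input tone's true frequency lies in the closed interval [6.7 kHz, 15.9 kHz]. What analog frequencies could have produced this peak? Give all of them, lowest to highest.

Frequencies that alias to 3.15 kHz are k·fs ± 3.15 kHz for integer k ≥ 0.
k=0: 3.15 kHz.
k=1: 5.65 kHz, 11.95 kHz.
k=2: 14.45 kHz, 20.75 kHz.
k=3: 23.25 kHz, 29.55 kHz.
Within [6.7 kHz, 15.9 kHz]: 11.95 kHz, 14.45 kHz.

11.95 kHz, 14.45 kHz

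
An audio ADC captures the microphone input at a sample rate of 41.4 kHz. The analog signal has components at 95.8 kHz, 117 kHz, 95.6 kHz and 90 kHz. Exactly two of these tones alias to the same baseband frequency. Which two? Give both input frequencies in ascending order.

fs/2 = 20.7 kHz.
95.8 kHz mod fs = 13 kHz.
13 kHz ≤ fs/2 = 20.7 kHz, appears at 13 kHz.
117 kHz mod fs = 34.2 kHz.
34.2 kHz > fs/2 = 20.7 kHz, folds to fs − 34.2 kHz = 7.2 kHz.
95.6 kHz mod fs = 12.8 kHz.
12.8 kHz ≤ fs/2 = 20.7 kHz, appears at 12.8 kHz.
90 kHz mod fs = 7.2 kHz.
7.2 kHz ≤ fs/2 = 20.7 kHz, appears at 7.2 kHz.
90 kHz and 117 kHz both map to 7.2 kHz.

90 kHz, 117 kHz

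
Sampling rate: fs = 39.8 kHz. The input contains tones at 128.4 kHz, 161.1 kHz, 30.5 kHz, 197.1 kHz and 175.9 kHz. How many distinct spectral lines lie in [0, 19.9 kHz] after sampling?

4

fs/2 = 19.9 kHz.
128.4 kHz mod fs = 9 kHz.
9 kHz ≤ fs/2 = 19.9 kHz, appears at 9 kHz.
161.1 kHz mod fs = 1.9 kHz.
1.9 kHz ≤ fs/2 = 19.9 kHz, appears at 1.9 kHz.
30.5 kHz > fs/2 = 19.9 kHz, folds to fs − 30.5 kHz = 9.3 kHz.
197.1 kHz mod fs = 37.9 kHz.
37.9 kHz > fs/2 = 19.9 kHz, folds to fs − 37.9 kHz = 1.9 kHz.
175.9 kHz mod fs = 16.7 kHz.
16.7 kHz ≤ fs/2 = 19.9 kHz, appears at 16.7 kHz.
Distinct values: {1.9 kHz, 9 kHz, 9.3 kHz, 16.7 kHz} → 4.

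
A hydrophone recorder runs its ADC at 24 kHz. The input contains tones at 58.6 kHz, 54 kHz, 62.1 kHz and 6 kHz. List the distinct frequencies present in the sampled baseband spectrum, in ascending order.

fs/2 = 12 kHz.
58.6 kHz mod fs = 10.6 kHz.
10.6 kHz ≤ fs/2 = 12 kHz, appears at 10.6 kHz.
54 kHz mod fs = 6 kHz.
6 kHz ≤ fs/2 = 12 kHz, appears at 6 kHz.
62.1 kHz mod fs = 14.1 kHz.
14.1 kHz > fs/2 = 12 kHz, folds to fs − 14.1 kHz = 9.9 kHz.
6 kHz ≤ fs/2 = 12 kHz, passes unchanged.
Distinct values: {6 kHz, 9.9 kHz, 10.6 kHz}.

6 kHz, 9.9 kHz, 10.6 kHz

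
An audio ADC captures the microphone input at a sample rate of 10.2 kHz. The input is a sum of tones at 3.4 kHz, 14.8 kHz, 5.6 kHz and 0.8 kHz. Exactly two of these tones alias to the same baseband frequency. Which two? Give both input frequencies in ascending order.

fs/2 = 5.1 kHz.
3.4 kHz ≤ fs/2 = 5.1 kHz, passes unchanged.
14.8 kHz mod fs = 4.6 kHz.
4.6 kHz ≤ fs/2 = 5.1 kHz, appears at 4.6 kHz.
5.6 kHz > fs/2 = 5.1 kHz, folds to fs − 5.6 kHz = 4.6 kHz.
0.8 kHz ≤ fs/2 = 5.1 kHz, passes unchanged.
5.6 kHz and 14.8 kHz both map to 4.6 kHz.

5.6 kHz, 14.8 kHz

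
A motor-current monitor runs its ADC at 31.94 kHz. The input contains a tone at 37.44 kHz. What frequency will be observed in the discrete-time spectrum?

37.44 kHz mod fs = 5.5 kHz.
5.5 kHz ≤ fs/2 = 15.97 kHz, appears at 5.5 kHz.

5.5 kHz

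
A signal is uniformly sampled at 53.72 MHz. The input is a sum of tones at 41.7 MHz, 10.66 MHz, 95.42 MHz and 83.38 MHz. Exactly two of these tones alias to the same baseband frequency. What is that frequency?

12.02 MHz

fs/2 = 26.86 MHz.
41.7 MHz > fs/2 = 26.86 MHz, folds to fs − 41.7 MHz = 12.02 MHz.
10.66 MHz ≤ fs/2 = 26.86 MHz, passes unchanged.
95.42 MHz mod fs = 41.7 MHz.
41.7 MHz > fs/2 = 26.86 MHz, folds to fs − 41.7 MHz = 12.02 MHz.
83.38 MHz mod fs = 29.66 MHz.
29.66 MHz > fs/2 = 26.86 MHz, folds to fs − 29.66 MHz = 24.06 MHz.
41.7 MHz and 95.42 MHz both map to 12.02 MHz.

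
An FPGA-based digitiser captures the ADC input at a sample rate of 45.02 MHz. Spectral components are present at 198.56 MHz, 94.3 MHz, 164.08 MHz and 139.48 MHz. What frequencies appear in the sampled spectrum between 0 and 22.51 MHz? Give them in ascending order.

fs/2 = 22.51 MHz.
198.56 MHz mod fs = 18.48 MHz.
18.48 MHz ≤ fs/2 = 22.51 MHz, appears at 18.48 MHz.
94.3 MHz mod fs = 4.26 MHz.
4.26 MHz ≤ fs/2 = 22.51 MHz, appears at 4.26 MHz.
164.08 MHz mod fs = 29.02 MHz.
29.02 MHz > fs/2 = 22.51 MHz, folds to fs − 29.02 MHz = 16 MHz.
139.48 MHz mod fs = 4.42 MHz.
4.42 MHz ≤ fs/2 = 22.51 MHz, appears at 4.42 MHz.
Distinct values: {4.26 MHz, 4.42 MHz, 16 MHz, 18.48 MHz}.

4.26 MHz, 4.42 MHz, 16 MHz, 18.48 MHz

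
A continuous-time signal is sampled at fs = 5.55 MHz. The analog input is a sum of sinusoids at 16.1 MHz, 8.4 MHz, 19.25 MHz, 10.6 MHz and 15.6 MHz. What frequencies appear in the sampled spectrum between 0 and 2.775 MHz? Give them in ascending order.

0.5 MHz, 0.55 MHz, 1.05 MHz, 2.6 MHz, 2.7 MHz

fs/2 = 2.775 MHz.
16.1 MHz mod fs = 5 MHz.
5 MHz > fs/2 = 2.775 MHz, folds to fs − 5 MHz = 0.55 MHz.
8.4 MHz mod fs = 2.85 MHz.
2.85 MHz > fs/2 = 2.775 MHz, folds to fs − 2.85 MHz = 2.7 MHz.
19.25 MHz mod fs = 2.6 MHz.
2.6 MHz ≤ fs/2 = 2.775 MHz, appears at 2.6 MHz.
10.6 MHz mod fs = 5.05 MHz.
5.05 MHz > fs/2 = 2.775 MHz, folds to fs − 5.05 MHz = 0.5 MHz.
15.6 MHz mod fs = 4.5 MHz.
4.5 MHz > fs/2 = 2.775 MHz, folds to fs − 4.5 MHz = 1.05 MHz.
Distinct values: {0.5 MHz, 0.55 MHz, 1.05 MHz, 2.6 MHz, 2.7 MHz}.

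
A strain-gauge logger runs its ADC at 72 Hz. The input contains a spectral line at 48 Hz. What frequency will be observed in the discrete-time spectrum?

24 Hz

48 Hz > fs/2 = 36 Hz, folds to fs − 48 Hz = 24 Hz.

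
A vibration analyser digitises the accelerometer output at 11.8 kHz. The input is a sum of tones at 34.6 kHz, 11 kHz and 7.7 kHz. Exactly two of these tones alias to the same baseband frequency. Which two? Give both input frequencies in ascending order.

11 kHz, 34.6 kHz

fs/2 = 5.9 kHz.
34.6 kHz mod fs = 11 kHz.
11 kHz > fs/2 = 5.9 kHz, folds to fs − 11 kHz = 0.8 kHz.
11 kHz > fs/2 = 5.9 kHz, folds to fs − 11 kHz = 0.8 kHz.
7.7 kHz > fs/2 = 5.9 kHz, folds to fs − 7.7 kHz = 4.1 kHz.
11 kHz and 34.6 kHz both map to 0.8 kHz.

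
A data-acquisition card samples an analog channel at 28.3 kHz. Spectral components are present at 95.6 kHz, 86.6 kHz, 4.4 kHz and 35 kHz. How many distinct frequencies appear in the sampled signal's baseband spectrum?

fs/2 = 14.15 kHz.
95.6 kHz mod fs = 10.7 kHz.
10.7 kHz ≤ fs/2 = 14.15 kHz, appears at 10.7 kHz.
86.6 kHz mod fs = 1.7 kHz.
1.7 kHz ≤ fs/2 = 14.15 kHz, appears at 1.7 kHz.
4.4 kHz ≤ fs/2 = 14.15 kHz, passes unchanged.
35 kHz mod fs = 6.7 kHz.
6.7 kHz ≤ fs/2 = 14.15 kHz, appears at 6.7 kHz.
Distinct values: {1.7 kHz, 4.4 kHz, 6.7 kHz, 10.7 kHz} → 4.

4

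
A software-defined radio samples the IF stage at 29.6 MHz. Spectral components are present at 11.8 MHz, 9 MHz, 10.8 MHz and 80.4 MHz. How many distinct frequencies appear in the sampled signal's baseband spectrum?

fs/2 = 14.8 MHz.
11.8 MHz ≤ fs/2 = 14.8 MHz, passes unchanged.
9 MHz ≤ fs/2 = 14.8 MHz, passes unchanged.
10.8 MHz ≤ fs/2 = 14.8 MHz, passes unchanged.
80.4 MHz mod fs = 21.2 MHz.
21.2 MHz > fs/2 = 14.8 MHz, folds to fs − 21.2 MHz = 8.4 MHz.
Distinct values: {8.4 MHz, 9 MHz, 10.8 MHz, 11.8 MHz} → 4.

4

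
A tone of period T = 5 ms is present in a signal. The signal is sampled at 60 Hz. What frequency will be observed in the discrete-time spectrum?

20 Hz

T = 5 ms → f = 1/T = 200 Hz.
200 Hz mod fs = 20 Hz.
20 Hz ≤ fs/2 = 30 Hz, appears at 20 Hz.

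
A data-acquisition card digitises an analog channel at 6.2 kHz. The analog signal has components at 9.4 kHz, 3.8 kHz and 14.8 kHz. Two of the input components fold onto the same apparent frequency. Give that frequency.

fs/2 = 3.1 kHz.
9.4 kHz mod fs = 3.2 kHz.
3.2 kHz > fs/2 = 3.1 kHz, folds to fs − 3.2 kHz = 3 kHz.
3.8 kHz > fs/2 = 3.1 kHz, folds to fs − 3.8 kHz = 2.4 kHz.
14.8 kHz mod fs = 2.4 kHz.
2.4 kHz ≤ fs/2 = 3.1 kHz, appears at 2.4 kHz.
3.8 kHz and 14.8 kHz both map to 2.4 kHz.

2.4 kHz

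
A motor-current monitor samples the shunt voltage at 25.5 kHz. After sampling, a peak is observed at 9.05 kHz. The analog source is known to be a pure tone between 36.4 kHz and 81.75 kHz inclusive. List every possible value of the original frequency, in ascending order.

Frequencies that alias to 9.05 kHz are k·fs ± 9.05 kHz for integer k ≥ 0.
k=0: 9.05 kHz.
k=1: 16.45 kHz, 34.55 kHz.
k=2: 41.95 kHz, 60.05 kHz.
k=3: 67.45 kHz, 85.55 kHz.
k=4: 92.95 kHz, 111.05 kHz.
Within [36.4 kHz, 81.75 kHz]: 41.95 kHz, 60.05 kHz, 67.45 kHz.

41.95 kHz, 60.05 kHz, 67.45 kHz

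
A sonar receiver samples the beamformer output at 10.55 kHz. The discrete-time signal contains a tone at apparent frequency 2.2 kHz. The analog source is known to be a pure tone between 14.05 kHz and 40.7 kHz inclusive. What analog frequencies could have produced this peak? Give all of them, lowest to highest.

18.9 kHz, 23.3 kHz, 29.45 kHz, 33.85 kHz, 40 kHz

Frequencies that alias to 2.2 kHz are k·fs ± 2.2 kHz for integer k ≥ 0.
k=0: 2.2 kHz.
k=1: 8.35 kHz, 12.75 kHz.
k=2: 18.9 kHz, 23.3 kHz.
k=3: 29.45 kHz, 33.85 kHz.
k=4: 40 kHz, 44.4 kHz.
k=5: 50.55 kHz, 54.95 kHz.
Within [14.05 kHz, 40.7 kHz]: 18.9 kHz, 23.3 kHz, 29.45 kHz, 33.85 kHz, 40 kHz.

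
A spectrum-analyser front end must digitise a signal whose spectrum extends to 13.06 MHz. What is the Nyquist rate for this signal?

Nyquist rate = 2 × 13.06 MHz = 26.12 MHz.

26.12 MHz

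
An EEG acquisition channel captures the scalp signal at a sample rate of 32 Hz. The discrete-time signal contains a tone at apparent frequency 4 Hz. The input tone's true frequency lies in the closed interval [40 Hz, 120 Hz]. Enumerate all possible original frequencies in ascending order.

60 Hz, 68 Hz, 92 Hz, 100 Hz

Frequencies that alias to 4 Hz are k·fs ± 4 Hz for integer k ≥ 0.
k=0: 4 Hz.
k=1: 28 Hz, 36 Hz.
k=2: 60 Hz, 68 Hz.
k=3: 92 Hz, 100 Hz.
k=4: 124 Hz, 132 Hz.
Within [40 Hz, 120 Hz]: 60 Hz, 68 Hz, 92 Hz, 100 Hz.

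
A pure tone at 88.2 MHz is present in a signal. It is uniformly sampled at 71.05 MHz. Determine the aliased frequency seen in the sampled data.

88.2 MHz mod fs = 17.15 MHz.
17.15 MHz ≤ fs/2 = 35.525 MHz, appears at 17.15 MHz.

17.15 MHz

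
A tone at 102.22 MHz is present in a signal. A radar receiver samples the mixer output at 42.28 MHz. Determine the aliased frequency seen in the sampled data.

17.66 MHz

102.22 MHz mod fs = 17.66 MHz.
17.66 MHz ≤ fs/2 = 21.14 MHz, appears at 17.66 MHz.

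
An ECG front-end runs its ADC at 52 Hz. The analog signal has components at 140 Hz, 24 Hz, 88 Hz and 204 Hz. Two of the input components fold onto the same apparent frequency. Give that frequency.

fs/2 = 26 Hz.
140 Hz mod fs = 36 Hz.
36 Hz > fs/2 = 26 Hz, folds to fs − 36 Hz = 16 Hz.
24 Hz ≤ fs/2 = 26 Hz, passes unchanged.
88 Hz mod fs = 36 Hz.
36 Hz > fs/2 = 26 Hz, folds to fs − 36 Hz = 16 Hz.
204 Hz mod fs = 48 Hz.
48 Hz > fs/2 = 26 Hz, folds to fs − 48 Hz = 4 Hz.
88 Hz and 140 Hz both map to 16 Hz.

16 Hz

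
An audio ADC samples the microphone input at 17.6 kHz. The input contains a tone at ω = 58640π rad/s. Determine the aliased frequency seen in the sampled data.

ω = 58640π rad/s → f = ω/(2π) = 29320 Hz = 29.32 kHz.
29.32 kHz mod fs = 11.72 kHz.
11.72 kHz > fs/2 = 8.8 kHz, folds to fs − 11.72 kHz = 5.88 kHz.

5.88 kHz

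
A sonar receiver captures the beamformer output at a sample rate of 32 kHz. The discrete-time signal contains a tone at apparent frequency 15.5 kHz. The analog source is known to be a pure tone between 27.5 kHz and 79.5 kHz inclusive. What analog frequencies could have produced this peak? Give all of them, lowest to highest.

47.5 kHz, 48.5 kHz, 79.5 kHz

Frequencies that alias to 15.5 kHz are k·fs ± 15.5 kHz for integer k ≥ 0.
k=0: 15.5 kHz.
k=1: 16.5 kHz, 47.5 kHz.
k=2: 48.5 kHz, 79.5 kHz.
k=3: 80.5 kHz, 111.5 kHz.
Within [27.5 kHz, 79.5 kHz]: 47.5 kHz, 48.5 kHz, 79.5 kHz.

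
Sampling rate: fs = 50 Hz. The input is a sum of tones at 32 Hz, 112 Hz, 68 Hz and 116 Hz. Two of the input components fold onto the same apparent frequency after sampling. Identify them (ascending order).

32 Hz, 68 Hz

fs/2 = 25 Hz.
32 Hz > fs/2 = 25 Hz, folds to fs − 32 Hz = 18 Hz.
112 Hz mod fs = 12 Hz.
12 Hz ≤ fs/2 = 25 Hz, appears at 12 Hz.
68 Hz mod fs = 18 Hz.
18 Hz ≤ fs/2 = 25 Hz, appears at 18 Hz.
116 Hz mod fs = 16 Hz.
16 Hz ≤ fs/2 = 25 Hz, appears at 16 Hz.
32 Hz and 68 Hz both map to 18 Hz.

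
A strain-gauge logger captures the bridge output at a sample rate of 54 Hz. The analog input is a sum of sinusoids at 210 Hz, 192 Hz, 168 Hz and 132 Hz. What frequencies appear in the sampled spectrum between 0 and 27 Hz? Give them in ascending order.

6 Hz, 24 Hz

fs/2 = 27 Hz.
210 Hz mod fs = 48 Hz.
48 Hz > fs/2 = 27 Hz, folds to fs − 48 Hz = 6 Hz.
192 Hz mod fs = 30 Hz.
30 Hz > fs/2 = 27 Hz, folds to fs − 30 Hz = 24 Hz.
168 Hz mod fs = 6 Hz.
6 Hz ≤ fs/2 = 27 Hz, appears at 6 Hz.
132 Hz mod fs = 24 Hz.
24 Hz ≤ fs/2 = 27 Hz, appears at 24 Hz.
Distinct values: {6 Hz, 24 Hz}.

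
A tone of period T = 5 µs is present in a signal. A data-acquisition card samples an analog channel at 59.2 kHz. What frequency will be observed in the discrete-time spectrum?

T = 5 µs → f = 1/T = 200 kHz.
200 kHz mod fs = 22.4 kHz.
22.4 kHz ≤ fs/2 = 29.6 kHz, appears at 22.4 kHz.

22.4 kHz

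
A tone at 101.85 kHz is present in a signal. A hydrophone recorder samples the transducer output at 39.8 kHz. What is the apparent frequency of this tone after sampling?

17.55 kHz

101.85 kHz mod fs = 22.25 kHz.
22.25 kHz > fs/2 = 19.9 kHz, folds to fs − 22.25 kHz = 17.55 kHz.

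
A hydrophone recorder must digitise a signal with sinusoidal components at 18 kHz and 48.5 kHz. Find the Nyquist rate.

Highest-frequency component: 48.5 kHz.
Nyquist rate = 2 × 48.5 kHz = 97 kHz.

97 kHz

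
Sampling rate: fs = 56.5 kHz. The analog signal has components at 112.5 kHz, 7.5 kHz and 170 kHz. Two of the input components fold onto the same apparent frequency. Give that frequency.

fs/2 = 28.25 kHz.
112.5 kHz mod fs = 56 kHz.
56 kHz > fs/2 = 28.25 kHz, folds to fs − 56 kHz = 0.5 kHz.
7.5 kHz ≤ fs/2 = 28.25 kHz, passes unchanged.
170 kHz mod fs = 0.5 kHz.
0.5 kHz ≤ fs/2 = 28.25 kHz, appears at 0.5 kHz.
112.5 kHz and 170 kHz both map to 0.5 kHz.

0.5 kHz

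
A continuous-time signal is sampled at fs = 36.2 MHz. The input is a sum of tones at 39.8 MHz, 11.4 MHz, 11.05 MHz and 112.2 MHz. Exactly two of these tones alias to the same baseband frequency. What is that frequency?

3.6 MHz

fs/2 = 18.1 MHz.
39.8 MHz mod fs = 3.6 MHz.
3.6 MHz ≤ fs/2 = 18.1 MHz, appears at 3.6 MHz.
11.4 MHz ≤ fs/2 = 18.1 MHz, passes unchanged.
11.05 MHz ≤ fs/2 = 18.1 MHz, passes unchanged.
112.2 MHz mod fs = 3.6 MHz.
3.6 MHz ≤ fs/2 = 18.1 MHz, appears at 3.6 MHz.
39.8 MHz and 112.2 MHz both map to 3.6 MHz.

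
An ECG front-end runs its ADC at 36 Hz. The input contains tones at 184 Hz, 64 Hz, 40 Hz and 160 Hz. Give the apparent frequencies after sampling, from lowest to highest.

4 Hz, 8 Hz, 16 Hz

fs/2 = 18 Hz.
184 Hz mod fs = 4 Hz.
4 Hz ≤ fs/2 = 18 Hz, appears at 4 Hz.
64 Hz mod fs = 28 Hz.
28 Hz > fs/2 = 18 Hz, folds to fs − 28 Hz = 8 Hz.
40 Hz mod fs = 4 Hz.
4 Hz ≤ fs/2 = 18 Hz, appears at 4 Hz.
160 Hz mod fs = 16 Hz.
16 Hz ≤ fs/2 = 18 Hz, appears at 16 Hz.
Distinct values: {4 Hz, 8 Hz, 16 Hz}.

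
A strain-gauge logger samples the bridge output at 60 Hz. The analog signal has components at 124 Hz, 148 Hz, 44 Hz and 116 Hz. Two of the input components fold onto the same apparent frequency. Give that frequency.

4 Hz

fs/2 = 30 Hz.
124 Hz mod fs = 4 Hz.
4 Hz ≤ fs/2 = 30 Hz, appears at 4 Hz.
148 Hz mod fs = 28 Hz.
28 Hz ≤ fs/2 = 30 Hz, appears at 28 Hz.
44 Hz > fs/2 = 30 Hz, folds to fs − 44 Hz = 16 Hz.
116 Hz mod fs = 56 Hz.
56 Hz > fs/2 = 30 Hz, folds to fs − 56 Hz = 4 Hz.
116 Hz and 124 Hz both map to 4 Hz.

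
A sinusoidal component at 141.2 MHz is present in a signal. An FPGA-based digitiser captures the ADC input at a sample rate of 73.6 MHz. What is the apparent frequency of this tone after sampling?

141.2 MHz mod fs = 67.6 MHz.
67.6 MHz > fs/2 = 36.8 MHz, folds to fs − 67.6 MHz = 6 MHz.

6 MHz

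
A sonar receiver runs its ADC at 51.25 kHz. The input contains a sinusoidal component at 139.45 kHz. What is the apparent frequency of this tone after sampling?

14.3 kHz

139.45 kHz mod fs = 36.95 kHz.
36.95 kHz > fs/2 = 25.625 kHz, folds to fs − 36.95 kHz = 14.3 kHz.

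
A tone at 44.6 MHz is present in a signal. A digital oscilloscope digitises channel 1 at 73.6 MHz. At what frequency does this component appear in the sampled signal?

29 MHz

44.6 MHz > fs/2 = 36.8 MHz, folds to fs − 44.6 MHz = 29 MHz.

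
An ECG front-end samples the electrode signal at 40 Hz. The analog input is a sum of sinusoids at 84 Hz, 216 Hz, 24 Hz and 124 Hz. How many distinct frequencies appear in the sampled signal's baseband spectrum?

2

fs/2 = 20 Hz.
84 Hz mod fs = 4 Hz.
4 Hz ≤ fs/2 = 20 Hz, appears at 4 Hz.
216 Hz mod fs = 16 Hz.
16 Hz ≤ fs/2 = 20 Hz, appears at 16 Hz.
24 Hz > fs/2 = 20 Hz, folds to fs − 24 Hz = 16 Hz.
124 Hz mod fs = 4 Hz.
4 Hz ≤ fs/2 = 20 Hz, appears at 4 Hz.
Distinct values: {4 Hz, 16 Hz} → 2.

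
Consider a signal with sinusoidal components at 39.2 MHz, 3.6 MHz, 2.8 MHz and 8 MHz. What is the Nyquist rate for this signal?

78.4 MHz

Highest-frequency component: 39.2 MHz.
Nyquist rate = 2 × 39.2 MHz = 78.4 MHz.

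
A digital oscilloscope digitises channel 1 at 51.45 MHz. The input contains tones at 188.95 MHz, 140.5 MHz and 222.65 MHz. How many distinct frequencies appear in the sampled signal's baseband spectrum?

fs/2 = 25.725 MHz.
188.95 MHz mod fs = 34.6 MHz.
34.6 MHz > fs/2 = 25.725 MHz, folds to fs − 34.6 MHz = 16.85 MHz.
140.5 MHz mod fs = 37.6 MHz.
37.6 MHz > fs/2 = 25.725 MHz, folds to fs − 37.6 MHz = 13.85 MHz.
222.65 MHz mod fs = 16.85 MHz.
16.85 MHz ≤ fs/2 = 25.725 MHz, appears at 16.85 MHz.
Distinct values: {13.85 MHz, 16.85 MHz} → 2.

2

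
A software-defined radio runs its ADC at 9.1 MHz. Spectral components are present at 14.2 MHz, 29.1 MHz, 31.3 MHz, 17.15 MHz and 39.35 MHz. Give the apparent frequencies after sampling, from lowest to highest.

fs/2 = 4.55 MHz.
14.2 MHz mod fs = 5.1 MHz.
5.1 MHz > fs/2 = 4.55 MHz, folds to fs − 5.1 MHz = 4 MHz.
29.1 MHz mod fs = 1.8 MHz.
1.8 MHz ≤ fs/2 = 4.55 MHz, appears at 1.8 MHz.
31.3 MHz mod fs = 4 MHz.
4 MHz ≤ fs/2 = 4.55 MHz, appears at 4 MHz.
17.15 MHz mod fs = 8.05 MHz.
8.05 MHz > fs/2 = 4.55 MHz, folds to fs − 8.05 MHz = 1.05 MHz.
39.35 MHz mod fs = 2.95 MHz.
2.95 MHz ≤ fs/2 = 4.55 MHz, appears at 2.95 MHz.
Distinct values: {1.05 MHz, 1.8 MHz, 2.95 MHz, 4 MHz}.

1.05 MHz, 1.8 MHz, 2.95 MHz, 4 MHz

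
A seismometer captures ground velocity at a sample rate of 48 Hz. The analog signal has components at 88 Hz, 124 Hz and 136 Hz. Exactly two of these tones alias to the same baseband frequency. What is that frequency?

8 Hz

fs/2 = 24 Hz.
88 Hz mod fs = 40 Hz.
40 Hz > fs/2 = 24 Hz, folds to fs − 40 Hz = 8 Hz.
124 Hz mod fs = 28 Hz.
28 Hz > fs/2 = 24 Hz, folds to fs − 28 Hz = 20 Hz.
136 Hz mod fs = 40 Hz.
40 Hz > fs/2 = 24 Hz, folds to fs − 40 Hz = 8 Hz.
88 Hz and 136 Hz both map to 8 Hz.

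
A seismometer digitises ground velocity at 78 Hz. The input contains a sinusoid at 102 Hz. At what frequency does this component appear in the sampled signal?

24 Hz

102 Hz mod fs = 24 Hz.
24 Hz ≤ fs/2 = 39 Hz, appears at 24 Hz.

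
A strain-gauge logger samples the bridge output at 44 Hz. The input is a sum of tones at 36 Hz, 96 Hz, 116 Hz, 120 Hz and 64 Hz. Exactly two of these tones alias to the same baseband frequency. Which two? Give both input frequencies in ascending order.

36 Hz, 96 Hz

fs/2 = 22 Hz.
36 Hz > fs/2 = 22 Hz, folds to fs − 36 Hz = 8 Hz.
96 Hz mod fs = 8 Hz.
8 Hz ≤ fs/2 = 22 Hz, appears at 8 Hz.
116 Hz mod fs = 28 Hz.
28 Hz > fs/2 = 22 Hz, folds to fs − 28 Hz = 16 Hz.
120 Hz mod fs = 32 Hz.
32 Hz > fs/2 = 22 Hz, folds to fs − 32 Hz = 12 Hz.
64 Hz mod fs = 20 Hz.
20 Hz ≤ fs/2 = 22 Hz, appears at 20 Hz.
36 Hz and 96 Hz both map to 8 Hz.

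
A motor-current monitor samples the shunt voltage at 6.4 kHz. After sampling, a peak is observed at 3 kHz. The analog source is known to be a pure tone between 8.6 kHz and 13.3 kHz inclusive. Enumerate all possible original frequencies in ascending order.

9.4 kHz, 9.8 kHz

Frequencies that alias to 3 kHz are k·fs ± 3 kHz for integer k ≥ 0.
k=0: 3 kHz.
k=1: 3.4 kHz, 9.4 kHz.
k=2: 9.8 kHz, 15.8 kHz.
k=3: 16.2 kHz, 22.2 kHz.
Within [8.6 kHz, 13.3 kHz]: 9.4 kHz, 9.8 kHz.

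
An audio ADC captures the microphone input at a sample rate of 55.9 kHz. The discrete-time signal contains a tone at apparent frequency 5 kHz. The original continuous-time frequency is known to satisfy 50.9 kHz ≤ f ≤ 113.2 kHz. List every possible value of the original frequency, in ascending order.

50.9 kHz, 60.9 kHz, 106.8 kHz

Frequencies that alias to 5 kHz are k·fs ± 5 kHz for integer k ≥ 0.
k=0: 5 kHz.
k=1: 50.9 kHz, 60.9 kHz.
k=2: 106.8 kHz, 116.8 kHz.
k=3: 162.7 kHz, 172.7 kHz.
Within [50.9 kHz, 113.2 kHz]: 50.9 kHz, 60.9 kHz, 106.8 kHz.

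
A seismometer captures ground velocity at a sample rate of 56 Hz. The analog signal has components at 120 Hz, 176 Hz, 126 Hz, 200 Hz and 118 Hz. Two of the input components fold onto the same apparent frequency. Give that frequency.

fs/2 = 28 Hz.
120 Hz mod fs = 8 Hz.
8 Hz ≤ fs/2 = 28 Hz, appears at 8 Hz.
176 Hz mod fs = 8 Hz.
8 Hz ≤ fs/2 = 28 Hz, appears at 8 Hz.
126 Hz mod fs = 14 Hz.
14 Hz ≤ fs/2 = 28 Hz, appears at 14 Hz.
200 Hz mod fs = 32 Hz.
32 Hz > fs/2 = 28 Hz, folds to fs − 32 Hz = 24 Hz.
118 Hz mod fs = 6 Hz.
6 Hz ≤ fs/2 = 28 Hz, appears at 6 Hz.
120 Hz and 176 Hz both map to 8 Hz.

8 Hz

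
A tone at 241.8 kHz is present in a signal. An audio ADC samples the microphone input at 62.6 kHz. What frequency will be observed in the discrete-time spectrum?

241.8 kHz mod fs = 54 kHz.
54 kHz > fs/2 = 31.3 kHz, folds to fs − 54 kHz = 8.6 kHz.

8.6 kHz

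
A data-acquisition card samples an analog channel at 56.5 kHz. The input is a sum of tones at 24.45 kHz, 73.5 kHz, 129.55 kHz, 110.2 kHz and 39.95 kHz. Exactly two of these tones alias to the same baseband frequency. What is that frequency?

fs/2 = 28.25 kHz.
24.45 kHz ≤ fs/2 = 28.25 kHz, passes unchanged.
73.5 kHz mod fs = 17 kHz.
17 kHz ≤ fs/2 = 28.25 kHz, appears at 17 kHz.
129.55 kHz mod fs = 16.55 kHz.
16.55 kHz ≤ fs/2 = 28.25 kHz, appears at 16.55 kHz.
110.2 kHz mod fs = 53.7 kHz.
53.7 kHz > fs/2 = 28.25 kHz, folds to fs − 53.7 kHz = 2.8 kHz.
39.95 kHz > fs/2 = 28.25 kHz, folds to fs − 39.95 kHz = 16.55 kHz.
39.95 kHz and 129.55 kHz both map to 16.55 kHz.

16.55 kHz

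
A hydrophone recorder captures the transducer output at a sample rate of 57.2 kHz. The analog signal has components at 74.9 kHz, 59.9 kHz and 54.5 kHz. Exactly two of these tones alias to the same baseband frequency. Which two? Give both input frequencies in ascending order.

fs/2 = 28.6 kHz.
74.9 kHz mod fs = 17.7 kHz.
17.7 kHz ≤ fs/2 = 28.6 kHz, appears at 17.7 kHz.
59.9 kHz mod fs = 2.7 kHz.
2.7 kHz ≤ fs/2 = 28.6 kHz, appears at 2.7 kHz.
54.5 kHz > fs/2 = 28.6 kHz, folds to fs − 54.5 kHz = 2.7 kHz.
54.5 kHz and 59.9 kHz both map to 2.7 kHz.

54.5 kHz, 59.9 kHz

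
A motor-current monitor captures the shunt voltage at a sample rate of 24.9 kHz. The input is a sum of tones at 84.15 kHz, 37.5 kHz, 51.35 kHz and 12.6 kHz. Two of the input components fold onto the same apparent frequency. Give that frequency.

fs/2 = 12.45 kHz.
84.15 kHz mod fs = 9.45 kHz.
9.45 kHz ≤ fs/2 = 12.45 kHz, appears at 9.45 kHz.
37.5 kHz mod fs = 12.6 kHz.
12.6 kHz > fs/2 = 12.45 kHz, folds to fs − 12.6 kHz = 12.3 kHz.
51.35 kHz mod fs = 1.55 kHz.
1.55 kHz ≤ fs/2 = 12.45 kHz, appears at 1.55 kHz.
12.6 kHz > fs/2 = 12.45 kHz, folds to fs − 12.6 kHz = 12.3 kHz.
12.6 kHz and 37.5 kHz both map to 12.3 kHz.

12.3 kHz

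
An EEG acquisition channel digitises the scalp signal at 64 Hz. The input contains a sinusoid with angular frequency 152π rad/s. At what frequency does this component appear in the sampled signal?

ω = 152π rad/s → f = ω/(2π) = 76 Hz.
76 Hz mod fs = 12 Hz.
12 Hz ≤ fs/2 = 32 Hz, appears at 12 Hz.

12 Hz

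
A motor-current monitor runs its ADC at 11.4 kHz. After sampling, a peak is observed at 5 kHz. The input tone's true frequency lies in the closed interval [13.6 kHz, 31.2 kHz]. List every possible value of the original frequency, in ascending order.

16.4 kHz, 17.8 kHz, 27.8 kHz, 29.2 kHz

Frequencies that alias to 5 kHz are k·fs ± 5 kHz for integer k ≥ 0.
k=0: 5 kHz.
k=1: 6.4 kHz, 16.4 kHz.
k=2: 17.8 kHz, 27.8 kHz.
k=3: 29.2 kHz, 39.2 kHz.
k=4: 40.6 kHz, 50.6 kHz.
Within [13.6 kHz, 31.2 kHz]: 16.4 kHz, 17.8 kHz, 27.8 kHz, 29.2 kHz.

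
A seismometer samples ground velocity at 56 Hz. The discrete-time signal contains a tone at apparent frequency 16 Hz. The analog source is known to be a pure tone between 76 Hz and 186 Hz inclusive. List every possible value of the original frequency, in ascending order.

96 Hz, 128 Hz, 152 Hz, 184 Hz

Frequencies that alias to 16 Hz are k·fs ± 16 Hz for integer k ≥ 0.
k=0: 16 Hz.
k=1: 40 Hz, 72 Hz.
k=2: 96 Hz, 128 Hz.
k=3: 152 Hz, 184 Hz.
k=4: 208 Hz, 240 Hz.
Within [76 Hz, 186 Hz]: 96 Hz, 128 Hz, 152 Hz, 184 Hz.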